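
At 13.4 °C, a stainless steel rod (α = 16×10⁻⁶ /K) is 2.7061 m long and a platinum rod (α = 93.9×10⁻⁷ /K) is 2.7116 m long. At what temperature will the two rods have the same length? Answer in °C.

L₁(1 + α₁ΔT) = L₂(1 + α₂ΔT) ⇒ ΔT = (L₂ − L₁)/(α₁L₁ − α₂L₂)
L₂ − L₁ = 2.7116 − 2.7061 = 5.50×10⁻³ m
α₁L₁ − α₂L₂ = 16×10⁻⁶×2.7061 − 93.9×10⁻⁷×2.7116 = 1.7835676×10⁻⁵ m/K
ΔT = 5.50×10⁻³ / 1.7835676×10⁻⁵ = 308.371 K
T = 13.4 + 308.371 = 321.771 °C

T = 321.8 °C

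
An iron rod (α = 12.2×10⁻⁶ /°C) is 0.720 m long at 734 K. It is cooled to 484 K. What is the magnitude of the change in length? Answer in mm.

ΔL = 2.20 mm

|ΔT| = |484 − 734| = 250 K
ΔL = αL₀ΔT = (12.2×10⁻⁶)(0.720)(250) = 2.20×10⁻³ m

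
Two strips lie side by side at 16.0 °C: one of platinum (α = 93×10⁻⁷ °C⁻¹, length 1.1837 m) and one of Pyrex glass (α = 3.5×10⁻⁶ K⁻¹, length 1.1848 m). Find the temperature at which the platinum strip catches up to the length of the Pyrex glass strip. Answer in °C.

L₁(1 + α₁ΔT) = L₂(1 + α₂ΔT) ⇒ ΔT = (L₂ − L₁)/(α₁L₁ − α₂L₂)
L₂ − L₁ = 1.1848 − 1.1837 = 1.10×10⁻³ m
α₁L₁ − α₂L₂ = 93×10⁻⁷×1.1837 − 3.5×10⁻⁶×1.1848 = 6.86161×10⁻⁶ m/K
ΔT = 1.10×10⁻³ / 6.86161×10⁻⁶ = 160.312 K
T = 16.0 + 160.312 = 176.312 °C

T = 176.3 °C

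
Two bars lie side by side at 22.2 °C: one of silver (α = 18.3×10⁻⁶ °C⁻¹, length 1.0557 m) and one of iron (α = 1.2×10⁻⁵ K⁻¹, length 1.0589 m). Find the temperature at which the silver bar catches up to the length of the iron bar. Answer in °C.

T = 506.1 °C

L₁(1 + α₁ΔT) = L₂(1 + α₂ΔT) ⇒ ΔT = (L₂ − L₁)/(α₁L₁ − α₂L₂)
L₂ − L₁ = 1.0589 − 1.0557 = 3.20×10⁻³ m
α₁L₁ − α₂L₂ = 18.3×10⁻⁶×1.0557 − 1.2×10⁻⁵×1.0589 = 6.61251×10⁻⁶ m/K
ΔT = 3.20×10⁻³ / 6.61251×10⁻⁶ = 483.931 K
T = 22.2 + 483.931 = 506.131 °C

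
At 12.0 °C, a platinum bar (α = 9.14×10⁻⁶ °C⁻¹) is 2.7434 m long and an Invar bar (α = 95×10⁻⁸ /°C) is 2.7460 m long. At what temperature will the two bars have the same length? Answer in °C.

T = 127.7 °C

L₁(1 + α₁ΔT) = L₂(1 + α₂ΔT) ⇒ ΔT = (L₂ − L₁)/(α₁L₁ − α₂L₂)
L₂ − L₁ = 2.7460 − 2.7434 = 2.60×10⁻³ m
α₁L₁ − α₂L₂ = 9.14×10⁻⁶×2.7434 − 95×10⁻⁸×2.7460 = 2.2465976×10⁻⁵ m/K
ΔT = 2.60×10⁻³ / 2.2465976×10⁻⁵ = 115.731 K
T = 12.0 + 115.731 = 127.731 °C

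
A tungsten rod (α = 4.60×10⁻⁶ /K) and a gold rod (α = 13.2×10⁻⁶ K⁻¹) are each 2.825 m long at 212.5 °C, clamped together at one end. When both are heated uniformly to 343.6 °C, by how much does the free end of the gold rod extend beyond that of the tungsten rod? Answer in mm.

ΔT = 131.1 K
tungsten: ΔL = 4.60×10⁻⁶ × 2.825 m × 131.1 = 1.7036×10⁻³ m = 1.7036 mm
gold: ΔL = 13.2×10⁻⁶ × 2.825 m × 131.1 = 4.8887×10⁻³ m = 4.8887 mm
difference = 4.8887 − 1.7036 = 3.1851 mm

3.19 mm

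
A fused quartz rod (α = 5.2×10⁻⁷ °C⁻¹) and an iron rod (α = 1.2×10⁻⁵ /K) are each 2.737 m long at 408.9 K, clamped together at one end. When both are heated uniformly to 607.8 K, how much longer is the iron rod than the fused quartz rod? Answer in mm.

6.25 mm

ΔT = 198.9 K
fused quartz: ΔL = 5.2×10⁻⁷ × 2.737 m × 198.9 = 2.8308×10⁻⁴ m = 0.28308 mm
iron: ΔL = 1.2×10⁻⁵ × 2.737 m × 198.9 = 6.5327×10⁻³ m = 6.5327 mm
difference = 6.5327 − 0.28308 = 6.24962 mm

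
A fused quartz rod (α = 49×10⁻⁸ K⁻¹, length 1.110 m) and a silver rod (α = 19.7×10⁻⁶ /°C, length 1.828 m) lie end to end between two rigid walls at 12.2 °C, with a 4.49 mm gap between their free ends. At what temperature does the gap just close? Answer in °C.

T = 135 °C

Gap closes when ΔL₁ + ΔL₂ = 4.49 mm = 4.49×10⁻³ m
(α₁L₁ + α₂L₂)ΔT = g
α₁L₁ + α₂L₂ = 49×10⁻⁸×1.110 + 19.7×10⁻⁶×1.828 = 3.65555×10⁻⁵ m/K
ΔT = 4.49×10⁻³ / 3.65555×10⁻⁵ = 122.83 K
T = 12.2 + 122.83 = 135.03 °C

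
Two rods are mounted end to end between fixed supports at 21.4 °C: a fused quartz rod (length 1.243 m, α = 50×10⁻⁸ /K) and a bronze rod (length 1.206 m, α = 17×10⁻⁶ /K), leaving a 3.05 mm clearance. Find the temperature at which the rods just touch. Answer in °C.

T = 166 °C

α₁L₁ = 6.215×10⁻⁷ m/K, α₂L₂ = 2.0502×10⁻⁵ m/K → total 2.11235×10⁻⁵ m/K
ΔT = g/(α₁L₁+α₂L₂) = 3.05×10⁻³ / 2.11235×10⁻⁵ = 144.39 K
T = 21.4 + 144.39 = 165.79 °C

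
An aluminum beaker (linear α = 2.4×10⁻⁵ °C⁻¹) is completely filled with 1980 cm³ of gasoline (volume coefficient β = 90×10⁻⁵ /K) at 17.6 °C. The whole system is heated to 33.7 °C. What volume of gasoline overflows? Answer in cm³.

26.4 cm³

The beaker also expands: β_container ≈ 3α = 7.2×10⁻⁵ /K
Net overflow = V₀(β_liq − 3α_cont)ΔT
β − 3α = 9.00×10⁻⁴ − 7.2×10⁻⁵ = 8.28×10⁻⁴ /K; ΔT = 16.1 K
ΔV = 1980 × 8.28×10⁻⁴ × 16.1 = 26.4 cm³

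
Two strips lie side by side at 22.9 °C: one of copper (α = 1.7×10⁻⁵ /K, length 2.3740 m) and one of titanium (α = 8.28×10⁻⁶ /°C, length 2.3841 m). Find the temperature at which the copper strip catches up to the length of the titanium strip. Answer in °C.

T = 512.8 °C

Equal length when α₁L₁ΔT − α₂L₂ΔT = L₂ − L₁ = 1.01×10⁻² m
α₁L₁ = 4.0358×10⁻⁵, α₂L₂ = 1.9740348×10⁻⁵ → Δ(αL) = 2.0617652×10⁻⁵ m/K
ΔT = 1.01×10⁻² / 2.0617652×10⁻⁵ = 489.871 K, so T = 22.9 + 489.871 = 512.771 °C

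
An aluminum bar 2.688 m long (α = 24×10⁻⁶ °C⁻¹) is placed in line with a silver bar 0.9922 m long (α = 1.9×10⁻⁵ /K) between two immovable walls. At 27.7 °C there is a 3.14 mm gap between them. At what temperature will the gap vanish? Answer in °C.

Gap closes when ΔL₁ + ΔL₂ = 3.14 mm = 3.14×10⁻³ m
(α₁L₁ + α₂L₂)ΔT = g
α₁L₁ + α₂L₂ = 24×10⁻⁶×2.688 + 1.9×10⁻⁵×0.9922 = 8.33638×10⁻⁵ m/K
ΔT = 3.14×10⁻³ / 8.33638×10⁻⁵ = 37.666 K
T = 27.7 + 37.666 = 65.366 °C

T = 65.4 °C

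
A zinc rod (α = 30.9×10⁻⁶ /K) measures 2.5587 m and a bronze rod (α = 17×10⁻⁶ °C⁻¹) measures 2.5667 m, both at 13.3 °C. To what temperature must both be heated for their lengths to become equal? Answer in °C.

L₁(1 + α₁ΔT) = L₂(1 + α₂ΔT) ⇒ ΔT = (L₂ − L₁)/(α₁L₁ − α₂L₂)
L₂ − L₁ = 2.5667 − 2.5587 = 8.00×10⁻³ m
α₁L₁ − α₂L₂ = 30.9×10⁻⁶×2.5587 − 17×10⁻⁶×2.5667 = 3.542993×10⁻⁵ m/K
ΔT = 8.00×10⁻³ / 3.542993×10⁻⁵ = 225.798 K
T = 13.3 + 225.798 = 239.098 °C

T = 239.1 °C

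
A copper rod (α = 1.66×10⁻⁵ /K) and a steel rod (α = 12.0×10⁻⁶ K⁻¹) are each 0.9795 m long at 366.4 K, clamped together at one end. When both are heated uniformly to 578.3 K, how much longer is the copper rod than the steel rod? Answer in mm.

0.955 mm

ΔT = 211.9 K
copper: ΔL = 1.66×10⁻⁵ × 0.9795 m × 211.9 = 3.4454×10⁻³ m = 3.4454 mm
steel: ΔL = 12.0×10⁻⁶ × 0.9795 m × 211.9 = 2.4907×10⁻³ m = 2.4907 mm
difference = 3.4454 − 2.4907 = 0.9547 mm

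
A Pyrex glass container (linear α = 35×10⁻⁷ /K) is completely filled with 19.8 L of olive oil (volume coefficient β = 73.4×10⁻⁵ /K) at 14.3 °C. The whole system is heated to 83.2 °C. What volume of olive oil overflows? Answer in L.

0.987 L

The container also expands: β_container ≈ 3α = 1.05×10⁻⁵ /K
Net overflow = V₀(β_liq − 3α_cont)ΔT
β − 3α = 7.34×10⁻⁴ − 1.05×10⁻⁵ = 7.235×10⁻⁴ /K; ΔT = 68.9 K
ΔV = 19.8 × 7.235×10⁻⁴ × 68.9 = 0.987 L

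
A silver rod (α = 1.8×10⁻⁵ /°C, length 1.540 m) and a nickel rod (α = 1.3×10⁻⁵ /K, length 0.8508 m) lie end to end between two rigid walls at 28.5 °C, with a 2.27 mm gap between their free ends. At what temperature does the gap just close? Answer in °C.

Gap closes when ΔL₁ + ΔL₂ = 2.27 mm = 2.27×10⁻³ m
(α₁L₁ + α₂L₂)ΔT = g
α₁L₁ + α₂L₂ = 1.8×10⁻⁵×1.540 + 1.3×10⁻⁵×0.8508 = 3.87804×10⁻⁵ m/K
ΔT = 2.27×10⁻³ / 3.87804×10⁻⁵ = 58.535 K
T = 28.5 + 58.535 = 87.035 °C

T = 87.0 °C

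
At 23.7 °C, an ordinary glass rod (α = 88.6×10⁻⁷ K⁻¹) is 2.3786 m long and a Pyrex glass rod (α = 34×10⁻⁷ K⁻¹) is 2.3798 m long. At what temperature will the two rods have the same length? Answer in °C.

L₁(1 + α₁ΔT) = L₂(1 + α₂ΔT) ⇒ ΔT = (L₂ − L₁)/(α₁L₁ − α₂L₂)
L₂ − L₁ = 2.3798 − 2.3786 = 1.20×10⁻³ m
α₁L₁ − α₂L₂ = 88.6×10⁻⁷×2.3786 − 34×10⁻⁷×2.3798 = 1.2983076×10⁻⁵ m/K
ΔT = 1.20×10⁻³ / 1.2983076×10⁻⁵ = 92.428 K
T = 23.7 + 92.428 = 116.128 °C

T = 116.1 °C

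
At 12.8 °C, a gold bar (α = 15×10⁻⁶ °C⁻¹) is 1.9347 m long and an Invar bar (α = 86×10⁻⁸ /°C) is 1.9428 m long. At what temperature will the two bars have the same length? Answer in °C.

Equal length when α₁L₁ΔT − α₂L₂ΔT = L₂ − L₁ = 8.10×10⁻³ m
α₁L₁ = 2.90205×10⁻⁵, α₂L₂ = 1.670808×10⁻⁶ → Δ(αL) = 2.7349692×10⁻⁵ m/K
ΔT = 8.10×10⁻³ / 2.7349692×10⁻⁵ = 296.164 K, so T = 12.8 + 296.164 = 308.964 °C

T = 309.0 °C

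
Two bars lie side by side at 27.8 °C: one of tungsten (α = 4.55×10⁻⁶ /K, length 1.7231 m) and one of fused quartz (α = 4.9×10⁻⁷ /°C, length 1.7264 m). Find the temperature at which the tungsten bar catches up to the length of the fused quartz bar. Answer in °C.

T = 499.6 °C

Equal length when α₁L₁ΔT − α₂L₂ΔT = L₂ − L₁ = 3.30×10⁻³ m
α₁L₁ = 7.840105×10⁻⁶, α₂L₂ = 8.45936×10⁻⁷ → Δ(αL) = 6.994169×10⁻⁶ m/K
ΔT = 3.30×10⁻³ / 6.994169×10⁻⁶ = 471.822 K, so T = 27.8 + 471.822 = 499.622 °C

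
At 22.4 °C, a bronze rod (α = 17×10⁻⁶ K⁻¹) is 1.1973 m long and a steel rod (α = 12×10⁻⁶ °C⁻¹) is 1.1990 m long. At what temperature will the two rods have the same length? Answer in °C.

T = 307.3 °C

Equal length when α₁L₁ΔT − α₂L₂ΔT = L₂ − L₁ = 1.70×10⁻³ m
α₁L₁ = 2.03541×10⁻⁵, α₂L₂ = 1.4388×10⁻⁵ → Δ(αL) = 5.9661×10⁻⁶ m/K
ΔT = 1.70×10⁻³ / 5.9661×10⁻⁶ = 284.943 K, so T = 22.4 + 284.943 = 307.343 °C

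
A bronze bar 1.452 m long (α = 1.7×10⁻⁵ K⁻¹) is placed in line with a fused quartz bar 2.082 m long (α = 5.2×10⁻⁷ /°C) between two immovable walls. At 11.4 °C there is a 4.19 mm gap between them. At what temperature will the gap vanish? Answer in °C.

T = 174 °C

Gap closes when ΔL₁ + ΔL₂ = 4.19 mm = 4.19×10⁻³ m
(α₁L₁ + α₂L₂)ΔT = g
α₁L₁ + α₂L₂ = 1.7×10⁻⁵×1.452 + 5.2×10⁻⁷×2.082 = 2.576664×10⁻⁵ m/K
ΔT = 4.19×10⁻³ / 2.576664×10⁻⁵ = 162.61 K
T = 11.4 + 162.61 = 174.01 °C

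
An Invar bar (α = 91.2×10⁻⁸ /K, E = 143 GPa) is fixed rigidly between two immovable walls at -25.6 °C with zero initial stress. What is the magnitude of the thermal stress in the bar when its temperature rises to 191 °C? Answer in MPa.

σ = 28.2 MPa

Fully constrained: the free strain ε = αΔT is blocked, so σ = Eε = EαΔT.
|ΔT| = 216.6 K
σ = 143×10⁹ × 91.2×10⁻⁸ × 216.6 = 2.82×10⁷ Pa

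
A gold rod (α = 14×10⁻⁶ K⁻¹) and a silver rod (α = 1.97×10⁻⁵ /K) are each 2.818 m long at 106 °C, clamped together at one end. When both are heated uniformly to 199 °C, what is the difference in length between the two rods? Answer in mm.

ΔT = 93 K
gold: ΔL = 14×10⁻⁶ × 2.818 m × 93 = 3.6690×10⁻³ m = 3.6690 mm
silver: ΔL = 1.97×10⁻⁵ × 2.818 m × 93 = 5.1629×10⁻³ m = 5.1629 mm
difference = 5.1629 − 3.6690 = 1.4939 mm

1.49 mm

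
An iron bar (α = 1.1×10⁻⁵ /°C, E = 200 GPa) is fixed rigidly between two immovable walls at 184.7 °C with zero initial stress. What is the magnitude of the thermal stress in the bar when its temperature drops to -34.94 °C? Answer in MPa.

σ = 483 MPa

Fully constrained: the free strain ε = αΔT is blocked, so σ = Eε = EαΔT.
|ΔT| = 219.64 K
σ = 200×10⁹ × 1.1×10⁻⁵ × 219.64 = 4.83×10⁸ Pa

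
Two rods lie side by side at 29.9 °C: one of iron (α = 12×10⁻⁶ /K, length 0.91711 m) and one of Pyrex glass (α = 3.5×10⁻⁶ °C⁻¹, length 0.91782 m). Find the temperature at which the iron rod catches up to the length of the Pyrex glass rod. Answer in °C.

T = 121.0 °C

L₁(1 + α₁ΔT) = L₂(1 + α₂ΔT) ⇒ ΔT = (L₂ − L₁)/(α₁L₁ − α₂L₂)
L₂ − L₁ = 0.91782 − 0.91711 = 7.10×10⁻⁴ m
α₁L₁ − α₂L₂ = 12×10⁻⁶×0.91711 − 3.5×10⁻⁶×0.91782 = 7.79295×10⁻⁶ m/K
ΔT = 7.10×10⁻⁴ / 7.79295×10⁻⁶ = 91.108 K
T = 29.9 + 91.108 = 121.008 °C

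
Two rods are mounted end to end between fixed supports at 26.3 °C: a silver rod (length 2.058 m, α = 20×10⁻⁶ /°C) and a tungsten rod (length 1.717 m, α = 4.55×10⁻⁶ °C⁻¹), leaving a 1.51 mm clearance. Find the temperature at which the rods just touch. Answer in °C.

T = 57.1 °C

α₁L₁ = 4.116×10⁻⁵ m/K, α₂L₂ = 7.81235×10⁻⁶ m/K → total 4.897235×10⁻⁵ m/K
ΔT = g/(α₁L₁+α₂L₂) = 1.51×10⁻³ / 4.897235×10⁻⁵ = 30.834 K
T = 26.3 + 30.834 = 57.134 °C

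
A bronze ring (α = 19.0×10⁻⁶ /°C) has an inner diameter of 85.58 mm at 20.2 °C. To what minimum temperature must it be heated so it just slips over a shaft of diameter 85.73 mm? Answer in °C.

Required Δd = 85.73 − 85.58 = 0.15 mm
Δd = αd₀ΔT ⇒ ΔT = Δd/(αd₀) = 0.15 / (19.0×10⁻⁶ × 85.58) = 92.25 K
T_min = 20.2 + 92.25 = 112.45 °C

T = 112 °C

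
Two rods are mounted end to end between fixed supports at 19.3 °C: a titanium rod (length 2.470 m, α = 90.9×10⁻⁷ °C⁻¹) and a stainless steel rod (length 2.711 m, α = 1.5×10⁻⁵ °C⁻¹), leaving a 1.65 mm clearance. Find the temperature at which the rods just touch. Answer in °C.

Gap closes when ΔL₁ + ΔL₂ = 1.65 mm = 1.65×10⁻³ m
(α₁L₁ + α₂L₂)ΔT = g
α₁L₁ + α₂L₂ = 90.9×10⁻⁷×2.470 + 1.5×10⁻⁵×2.711 = 6.31173×10⁻⁵ m/K
ΔT = 1.65×10⁻³ / 6.31173×10⁻⁵ = 26.142 K
T = 19.3 + 26.142 = 45.442 °C

T = 45.4 °C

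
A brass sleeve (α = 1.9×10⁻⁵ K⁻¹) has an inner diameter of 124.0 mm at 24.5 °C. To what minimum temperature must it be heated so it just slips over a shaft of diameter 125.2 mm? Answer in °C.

T = 534 °C

Required Δd = 125.2 − 124.0 = 1.2 mm
Δd = αd₀ΔT ⇒ ΔT = Δd/(αd₀) = 1.2 / (1.9×10⁻⁵ × 124.0) = 509.34 K
T_min = 24.5 + 509.34 = 533.84 °C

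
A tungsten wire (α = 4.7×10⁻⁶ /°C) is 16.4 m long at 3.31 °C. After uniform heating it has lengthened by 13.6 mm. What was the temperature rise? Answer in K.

ΔT = 176 K

ΔL = αL₀ΔT ⇒ ΔT = ΔL / (αL₀)
ΔT = 13.6×10⁻³ m / (4.7×10⁻⁶ × 16.4 m) = 176.44 K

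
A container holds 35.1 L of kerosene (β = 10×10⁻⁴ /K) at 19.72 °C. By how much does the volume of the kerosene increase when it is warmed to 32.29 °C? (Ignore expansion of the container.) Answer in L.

|ΔT| = |32.29 − 19.72| = 12.57 K
ΔV = βV₀ΔT = (10×10⁻⁴)(35.1)(12.57) = 0.441 L

ΔV = 0.441 L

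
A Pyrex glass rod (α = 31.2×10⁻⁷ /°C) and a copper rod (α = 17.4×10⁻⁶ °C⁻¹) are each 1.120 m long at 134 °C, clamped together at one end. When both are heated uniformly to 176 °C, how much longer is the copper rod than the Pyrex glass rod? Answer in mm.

ΔT = 42 K
Pyrex glass: ΔL = 31.2×10⁻⁷ × 1.120 m × 42 = 1.4676×10⁻⁴ m = 0.14676 mm
copper: ΔL = 17.4×10⁻⁶ × 1.120 m × 42 = 8.1850×10⁻⁴ m = 0.81850 mm
difference = 0.81850 − 0.14676 = 0.67174 mm

0.672 mm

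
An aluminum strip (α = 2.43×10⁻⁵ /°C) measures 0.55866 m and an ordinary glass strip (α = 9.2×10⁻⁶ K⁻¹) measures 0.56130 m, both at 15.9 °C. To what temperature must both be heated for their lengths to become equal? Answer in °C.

T = 329.8 °C

L₁(1 + α₁ΔT) = L₂(1 + α₂ΔT) ⇒ ΔT = (L₂ − L₁)/(α₁L₁ − α₂L₂)
L₂ − L₁ = 0.56130 − 0.55866 = 2.64×10⁻³ m
α₁L₁ − α₂L₂ = 2.43×10⁻⁵×0.55866 − 9.2×10⁻⁶×0.56130 = 8.411478×10⁻⁶ m/K
ΔT = 2.64×10⁻³ / 8.411478×10⁻⁶ = 313.857 K
T = 15.9 + 313.857 = 329.757 °C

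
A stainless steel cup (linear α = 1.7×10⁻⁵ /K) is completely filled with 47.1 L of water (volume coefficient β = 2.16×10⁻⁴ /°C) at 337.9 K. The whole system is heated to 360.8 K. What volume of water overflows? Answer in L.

0.178 L

The cup also expands: β_container ≈ 3α = 5.1×10⁻⁵ /K
Net overflow = V₀(β_liq − 3α_cont)ΔT
β − 3α = 2.16×10⁻⁴ − 5.1×10⁻⁵ = 1.65×10⁻⁴ /K; ΔT = 22.9 K
ΔV = 47.1 × 1.65×10⁻⁴ × 22.9 = 0.178 L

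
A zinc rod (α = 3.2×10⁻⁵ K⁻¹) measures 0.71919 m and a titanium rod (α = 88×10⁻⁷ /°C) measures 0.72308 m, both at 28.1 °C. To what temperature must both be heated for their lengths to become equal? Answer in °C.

T = 261.7 °C

L₁(1 + α₁ΔT) = L₂(1 + α₂ΔT) ⇒ ΔT = (L₂ − L₁)/(α₁L₁ − α₂L₂)
L₂ − L₁ = 0.72308 − 0.71919 = 3.89×10⁻³ m
α₁L₁ − α₂L₂ = 3.2×10⁻⁵×0.71919 − 88×10⁻⁷×0.72308 = 1.6650976×10⁻⁵ m/K
ΔT = 3.89×10⁻³ / 1.6650976×10⁻⁵ = 233.620 K
T = 28.1 + 233.620 = 261.720 °C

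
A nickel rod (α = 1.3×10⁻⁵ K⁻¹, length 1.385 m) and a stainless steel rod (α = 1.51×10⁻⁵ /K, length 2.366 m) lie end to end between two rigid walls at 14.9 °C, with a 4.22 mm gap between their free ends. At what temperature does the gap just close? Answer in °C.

T = 93.4 °C

Gap closes when ΔL₁ + ΔL₂ = 4.22 mm = 4.22×10⁻³ m
(α₁L₁ + α₂L₂)ΔT = g
α₁L₁ + α₂L₂ = 1.3×10⁻⁵×1.385 + 1.51×10⁻⁵×2.366 = 5.37316×10⁻⁵ m/K
ΔT = 4.22×10⁻³ / 5.37316×10⁻⁵ = 78.539 K
T = 14.9 + 78.539 = 93.439 °C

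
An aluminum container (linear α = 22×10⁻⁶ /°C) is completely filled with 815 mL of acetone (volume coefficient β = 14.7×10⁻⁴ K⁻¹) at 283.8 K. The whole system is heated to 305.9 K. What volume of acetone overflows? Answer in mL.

25.3 mL

The container also expands: β_container ≈ 3α = 6.6×10⁻⁵ /K
Net overflow = V₀(β_liq − 3α_cont)ΔT
β − 3α = 1.47×10⁻³ − 6.6×10⁻⁵ = 1.404×10⁻³ /K; ΔT = 22.1 K
ΔV = 815 × 1.404×10⁻³ × 22.1 = 25.3 mL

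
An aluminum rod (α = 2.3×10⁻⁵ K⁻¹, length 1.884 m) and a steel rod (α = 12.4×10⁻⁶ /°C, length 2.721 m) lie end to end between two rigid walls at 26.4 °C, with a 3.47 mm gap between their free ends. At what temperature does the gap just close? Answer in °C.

T = 71.4 °C

α₁L₁ = 4.3332×10⁻⁵ m/K, α₂L₂ = 3.37404×10⁻⁵ m/K → total 7.70724×10⁻⁵ m/K
ΔT = g/(α₁L₁+α₂L₂) = 3.47×10⁻³ / 7.70724×10⁻⁵ = 45.023 K
T = 26.4 + 45.023 = 71.423 °C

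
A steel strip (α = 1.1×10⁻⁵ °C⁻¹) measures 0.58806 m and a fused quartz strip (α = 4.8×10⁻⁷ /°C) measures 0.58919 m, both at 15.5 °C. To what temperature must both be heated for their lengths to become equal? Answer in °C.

L₁(1 + α₁ΔT) = L₂(1 + α₂ΔT) ⇒ ΔT = (L₂ − L₁)/(α₁L₁ − α₂L₂)
L₂ − L₁ = 0.58919 − 0.58806 = 1.13×10⁻³ m
α₁L₁ − α₂L₂ = 1.1×10⁻⁵×0.58806 − 4.8×10⁻⁷×0.58919 = 6.1858488×10⁻⁶ m/K
ΔT = 1.13×10⁻³ / 6.1858488×10⁻⁶ = 182.675 K
T = 15.5 + 182.675 = 198.175 °C

T = 198.2 °C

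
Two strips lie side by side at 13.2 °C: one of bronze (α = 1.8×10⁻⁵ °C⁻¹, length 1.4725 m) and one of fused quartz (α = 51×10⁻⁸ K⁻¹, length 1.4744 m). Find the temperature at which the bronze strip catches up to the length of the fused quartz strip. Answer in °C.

T = 86.98 °C

L₁(1 + α₁ΔT) = L₂(1 + α₂ΔT) ⇒ ΔT = (L₂ − L₁)/(α₁L₁ − α₂L₂)
L₂ − L₁ = 1.4744 − 1.4725 = 1.90×10⁻³ m
α₁L₁ − α₂L₂ = 1.8×10⁻⁵×1.4725 − 51×10⁻⁸×1.4744 = 2.5753056×10⁻⁵ m/K
ΔT = 1.90×10⁻³ / 2.5753056×10⁻⁵ = 73.7777 K
T = 13.2 + 73.7777 = 86.9777 °C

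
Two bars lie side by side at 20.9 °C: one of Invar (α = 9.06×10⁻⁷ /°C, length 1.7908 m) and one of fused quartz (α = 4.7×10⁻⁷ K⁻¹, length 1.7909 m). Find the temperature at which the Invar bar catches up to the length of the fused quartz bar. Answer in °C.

T = 149.0 °C

Equal length when α₁L₁ΔT − α₂L₂ΔT = L₂ − L₁ = 1.00×10⁻⁴ m
α₁L₁ = 1.6224648×10⁻⁶, α₂L₂ = 8.41723×10⁻⁷ → Δ(αL) = 7.807418×10⁻⁷ m/K
ΔT = 1.00×10⁻⁴ / 7.807418×10⁻⁷ = 128.083 K, so T = 20.9 + 128.083 = 148.983 °C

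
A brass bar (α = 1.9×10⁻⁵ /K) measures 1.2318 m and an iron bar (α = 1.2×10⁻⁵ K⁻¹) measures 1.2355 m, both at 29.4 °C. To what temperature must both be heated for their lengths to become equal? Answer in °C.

L₁(1 + α₁ΔT) = L₂(1 + α₂ΔT) ⇒ ΔT = (L₂ − L₁)/(α₁L₁ − α₂L₂)
L₂ − L₁ = 1.2355 − 1.2318 = 3.70×10⁻³ m
α₁L₁ − α₂L₂ = 1.9×10⁻⁵×1.2318 − 1.2×10⁻⁵×1.2355 = 8.5782×10⁻⁶ m/K
ΔT = 3.70×10⁻³ / 8.5782×10⁻⁶ = 431.326 K
T = 29.4 + 431.326 = 460.726 °C

T = 460.7 °C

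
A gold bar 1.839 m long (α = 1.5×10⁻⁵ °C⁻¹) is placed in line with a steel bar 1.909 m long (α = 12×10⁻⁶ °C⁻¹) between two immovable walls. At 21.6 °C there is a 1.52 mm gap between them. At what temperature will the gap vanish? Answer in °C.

T = 51.7 °C

α₁L₁ = 2.7585×10⁻⁵ m/K, α₂L₂ = 2.2908×10⁻⁵ m/K → total 5.0493×10⁻⁵ m/K
ΔT = g/(α₁L₁+α₂L₂) = 1.52×10⁻³ / 5.0493×10⁻⁵ = 30.103 K
T = 21.6 + 30.103 = 51.703 °C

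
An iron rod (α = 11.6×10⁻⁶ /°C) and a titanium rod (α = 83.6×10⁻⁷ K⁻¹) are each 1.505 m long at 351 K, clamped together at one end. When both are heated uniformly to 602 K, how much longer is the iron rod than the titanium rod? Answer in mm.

ΔT = 251 K
iron: ΔL = 11.6×10⁻⁶ × 1.505 m × 251 = 4.3820×10⁻³ m = 4.3820 mm
titanium: ΔL = 83.6×10⁻⁷ × 1.505 m × 251 = 3.1580×10⁻³ m = 3.1580 mm
difference = 4.3820 − 3.1580 = 1.224 mm

1.22 mm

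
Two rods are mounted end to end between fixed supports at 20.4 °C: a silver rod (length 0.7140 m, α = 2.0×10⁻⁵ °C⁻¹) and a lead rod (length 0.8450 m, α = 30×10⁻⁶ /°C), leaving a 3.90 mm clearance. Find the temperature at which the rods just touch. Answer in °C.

Gap closes when ΔL₁ + ΔL₂ = 3.90 mm = 3.90×10⁻³ m
(α₁L₁ + α₂L₂)ΔT = g
α₁L₁ + α₂L₂ = 2.0×10⁻⁵×0.7140 + 30×10⁻⁶×0.8450 = 3.963×10⁻⁵ m/K
ΔT = 3.90×10⁻³ / 3.963×10⁻⁵ = 98.41 K
T = 20.4 + 98.41 = 118.81 °C

T = 119 °C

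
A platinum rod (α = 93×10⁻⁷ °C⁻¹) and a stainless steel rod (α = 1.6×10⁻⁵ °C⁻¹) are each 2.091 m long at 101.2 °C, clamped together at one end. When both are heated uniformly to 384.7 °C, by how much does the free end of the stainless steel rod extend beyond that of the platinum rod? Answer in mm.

ΔT = 283.5 K
platinum: ΔL = 93×10⁻⁷ × 2.091 m × 283.5 = 5.5130×10⁻³ m = 5.5130 mm
stainless steel: ΔL = 1.6×10⁻⁵ × 2.091 m × 283.5 = 9.4848×10⁻³ m = 9.4848 mm
difference = 9.4848 − 5.5130 = 3.9718 mm

3.97 mm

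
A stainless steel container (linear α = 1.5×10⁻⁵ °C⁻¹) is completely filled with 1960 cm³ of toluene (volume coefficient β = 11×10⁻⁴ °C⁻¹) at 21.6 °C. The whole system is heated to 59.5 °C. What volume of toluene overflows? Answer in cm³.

78.4 cm³

The container also expands: β_container ≈ 3α = 4.5×10⁻⁵ /K
Net overflow = V₀(β_liq − 3α_cont)ΔT
β − 3α = 1.10×10⁻³ − 4.5×10⁻⁵ = 1.055×10⁻³ /K; ΔT = 37.9 K
ΔV = 1960 × 1.055×10⁻³ × 37.9 = 78.4 cm³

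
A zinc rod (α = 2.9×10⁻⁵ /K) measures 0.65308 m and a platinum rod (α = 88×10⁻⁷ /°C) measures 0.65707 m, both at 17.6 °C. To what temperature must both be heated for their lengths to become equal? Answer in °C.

T = 320.9 °C

L₁(1 + α₁ΔT) = L₂(1 + α₂ΔT) ⇒ ΔT = (L₂ − L₁)/(α₁L₁ − α₂L₂)
L₂ − L₁ = 0.65707 − 0.65308 = 3.99×10⁻³ m
α₁L₁ − α₂L₂ = 2.9×10⁻⁵×0.65308 − 88×10⁻⁷×0.65707 = 1.3157104×10⁻⁵ m/K
ΔT = 3.99×10⁻³ / 1.3157104×10⁻⁵ = 303.258 K
T = 17.6 + 303.258 = 320.858 °C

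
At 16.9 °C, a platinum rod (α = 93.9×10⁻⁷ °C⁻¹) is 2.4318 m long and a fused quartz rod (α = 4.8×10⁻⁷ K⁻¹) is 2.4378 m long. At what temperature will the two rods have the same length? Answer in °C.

L₁(1 + α₁ΔT) = L₂(1 + α₂ΔT) ⇒ ΔT = (L₂ − L₁)/(α₁L₁ − α₂L₂)
L₂ − L₁ = 2.4378 − 2.4318 = 6.00×10⁻³ m
α₁L₁ − α₂L₂ = 93.9×10⁻⁷×2.4318 − 4.8×10⁻⁷×2.4378 = 2.1664458×10⁻⁵ m/K
ΔT = 6.00×10⁻³ / 2.1664458×10⁻⁵ = 276.951 K
T = 16.9 + 276.951 = 293.851 °C

T = 293.9 °C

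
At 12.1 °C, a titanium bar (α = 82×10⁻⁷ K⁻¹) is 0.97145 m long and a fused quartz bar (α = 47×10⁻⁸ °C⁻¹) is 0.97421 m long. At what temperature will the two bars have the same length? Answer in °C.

L₁(1 + α₁ΔT) = L₂(1 + α₂ΔT) ⇒ ΔT = (L₂ − L₁)/(α₁L₁ − α₂L₂)
L₂ − L₁ = 0.97421 − 0.97145 = 2.76×10⁻³ m
α₁L₁ − α₂L₂ = 82×10⁻⁷×0.97145 − 47×10⁻⁸×0.97421 = 7.5080113×10⁻⁶ m/K
ΔT = 2.76×10⁻³ / 7.5080113×10⁻⁶ = 367.607 K
T = 12.1 + 367.607 = 379.707 °C

T = 379.7 °C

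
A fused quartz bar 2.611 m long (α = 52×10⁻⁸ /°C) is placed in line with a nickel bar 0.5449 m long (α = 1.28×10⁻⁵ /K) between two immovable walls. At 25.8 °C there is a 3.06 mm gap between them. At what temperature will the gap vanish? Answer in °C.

Gap closes when ΔL₁ + ΔL₂ = 3.06 mm = 3.06×10⁻³ m
(α₁L₁ + α₂L₂)ΔT = g
α₁L₁ + α₂L₂ = 52×10⁻⁸×2.611 + 1.28×10⁻⁵×0.5449 = 8.33244×10⁻⁶ m/K
ΔT = 3.06×10⁻³ / 8.33244×10⁻⁶ = 367.24 K
T = 25.8 + 367.24 = 393.04 °C

T = 393 °C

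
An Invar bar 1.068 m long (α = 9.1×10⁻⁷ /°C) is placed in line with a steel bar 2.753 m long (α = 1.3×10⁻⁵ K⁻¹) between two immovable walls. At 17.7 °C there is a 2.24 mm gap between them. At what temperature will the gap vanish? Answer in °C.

T = 78.6 °C

α₁L₁ = 9.7188×10⁻⁷ m/K, α₂L₂ = 3.5789×10⁻⁵ m/K → total 3.676088×10⁻⁵ m/K
ΔT = g/(α₁L₁+α₂L₂) = 2.24×10⁻³ / 3.676088×10⁻⁵ = 60.934 K
T = 17.7 + 60.934 = 78.634 °C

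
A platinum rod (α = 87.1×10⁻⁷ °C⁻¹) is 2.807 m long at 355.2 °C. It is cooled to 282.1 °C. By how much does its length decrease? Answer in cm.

|ΔT| = |282.1 − 355.2| = 73.1 K
ΔL = αL₀ΔT = (87.1×10⁻⁷)(2.807)(73.1) = 1.79×10⁻³ m

ΔL = 0.179 cm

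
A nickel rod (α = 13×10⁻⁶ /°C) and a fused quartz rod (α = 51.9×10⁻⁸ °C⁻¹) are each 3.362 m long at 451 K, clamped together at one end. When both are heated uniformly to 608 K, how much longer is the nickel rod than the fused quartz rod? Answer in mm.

ΔT = 157 K
nickel: ΔL = 13×10⁻⁶ × 3.362 m × 157 = 6.8618×10⁻³ m = 6.8618 mm
fused quartz: ΔL = 51.9×10⁻⁸ × 3.362 m × 157 = 2.7395×10⁻⁴ m = 0.27395 mm
difference = 6.8618 − 0.27395 = 6.58785 mm

6.59 mm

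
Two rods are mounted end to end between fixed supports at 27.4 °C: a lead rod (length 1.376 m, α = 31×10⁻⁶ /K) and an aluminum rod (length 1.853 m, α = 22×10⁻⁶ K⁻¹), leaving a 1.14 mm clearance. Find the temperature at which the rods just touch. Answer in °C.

Gap closes when ΔL₁ + ΔL₂ = 1.14 mm = 1.14×10⁻³ m
(α₁L₁ + α₂L₂)ΔT = g
α₁L₁ + α₂L₂ = 31×10⁻⁶×1.376 + 22×10⁻⁶×1.853 = 8.3422×10⁻⁵ m/K
ΔT = 1.14×10⁻³ / 8.3422×10⁻⁵ = 13.665 K
T = 27.4 + 13.665 = 41.065 °C

T = 41.1 °C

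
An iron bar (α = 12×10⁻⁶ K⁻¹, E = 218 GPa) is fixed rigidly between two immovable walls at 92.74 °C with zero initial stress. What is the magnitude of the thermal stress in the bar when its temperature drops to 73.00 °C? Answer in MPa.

Fully constrained: the free strain ε = αΔT is blocked, so σ = Eε = EαΔT.
|ΔT| = 19.74 K
σ = 218×10⁹ × 12×10⁻⁶ × 19.74 = 5.16×10⁷ Pa

σ = 51.6 MPa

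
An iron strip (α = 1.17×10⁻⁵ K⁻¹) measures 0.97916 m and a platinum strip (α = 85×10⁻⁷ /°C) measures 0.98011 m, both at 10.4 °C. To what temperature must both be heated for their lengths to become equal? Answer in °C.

T = 314.4 °C

L₁(1 + α₁ΔT) = L₂(1 + α₂ΔT) ⇒ ΔT = (L₂ − L₁)/(α₁L₁ − α₂L₂)
L₂ − L₁ = 0.98011 − 0.97916 = 9.50×10⁻⁴ m
α₁L₁ − α₂L₂ = 1.17×10⁻⁵×0.97916 − 85×10⁻⁷×0.98011 = 3.125237×10⁻⁶ m/K
ΔT = 9.50×10⁻⁴ / 3.125237×10⁻⁶ = 303.977 K
T = 10.4 + 303.977 = 314.377 °C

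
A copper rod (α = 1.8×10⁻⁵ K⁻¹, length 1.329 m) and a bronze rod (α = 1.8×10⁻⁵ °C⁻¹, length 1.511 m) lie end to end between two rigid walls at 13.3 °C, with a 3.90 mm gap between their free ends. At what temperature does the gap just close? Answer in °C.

Gap closes when ΔL₁ + ΔL₂ = 3.90 mm = 3.90×10⁻³ m
(α₁L₁ + α₂L₂)ΔT = g
α₁L₁ + α₂L₂ = 1.8×10⁻⁵×1.329 + 1.8×10⁻⁵×1.511 = 5.112×10⁻⁵ m/K
ΔT = 3.90×10⁻³ / 5.112×10⁻⁵ = 76.291 K
T = 13.3 + 76.291 = 89.591 °C

T = 89.6 °C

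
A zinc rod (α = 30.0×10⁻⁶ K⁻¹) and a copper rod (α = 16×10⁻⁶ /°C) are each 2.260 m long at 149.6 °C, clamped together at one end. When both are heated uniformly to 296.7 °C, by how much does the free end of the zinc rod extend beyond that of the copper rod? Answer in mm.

4.65 mm

ΔT = 147.1 K
zinc: ΔL = 30.0×10⁻⁶ × 2.260 m × 147.1 = 9.9734×10⁻³ m = 9.9734 mm
copper: ΔL = 16×10⁻⁶ × 2.260 m × 147.1 = 5.3191×10⁻³ m = 5.3191 mm
difference = 9.9734 − 5.3191 = 4.6543 mm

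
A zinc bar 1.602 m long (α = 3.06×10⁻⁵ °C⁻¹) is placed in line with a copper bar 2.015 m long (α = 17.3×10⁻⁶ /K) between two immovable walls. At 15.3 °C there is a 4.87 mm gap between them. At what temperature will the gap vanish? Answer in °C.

α₁L₁ = 4.90212×10⁻⁵ m/K, α₂L₂ = 3.48595×10⁻⁵ m/K → total 8.38807×10⁻⁵ m/K
ΔT = g/(α₁L₁+α₂L₂) = 4.87×10⁻³ / 8.38807×10⁻⁵ = 58.059 K
T = 15.3 + 58.059 = 73.359 °C

T = 73.4 °C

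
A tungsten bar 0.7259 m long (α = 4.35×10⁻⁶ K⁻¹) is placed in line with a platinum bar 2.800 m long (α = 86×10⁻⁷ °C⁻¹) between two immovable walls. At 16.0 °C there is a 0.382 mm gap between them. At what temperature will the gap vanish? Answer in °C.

T = 30.0 °C

Gap closes when ΔL₁ + ΔL₂ = 0.382 mm = 3.82×10⁻⁴ m
(α₁L₁ + α₂L₂)ΔT = g
α₁L₁ + α₂L₂ = 4.35×10⁻⁶×0.7259 + 86×10⁻⁷×2.800 = 2.7237665×10⁻⁵ m/K
ΔT = 3.82×10⁻⁴ / 2.7237665×10⁻⁵ = 14.025 K
T = 16.0 + 14.025 = 30.025 °C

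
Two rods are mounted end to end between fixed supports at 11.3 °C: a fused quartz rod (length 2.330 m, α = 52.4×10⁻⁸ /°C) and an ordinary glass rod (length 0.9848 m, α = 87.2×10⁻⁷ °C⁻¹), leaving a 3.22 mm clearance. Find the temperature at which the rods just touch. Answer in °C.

α₁L₁ = 1.22092×10⁻⁶ m/K, α₂L₂ = 8.587456×10⁻⁶ m/K → total 9.808376×10⁻⁶ m/K
ΔT = g/(α₁L₁+α₂L₂) = 3.22×10⁻³ / 9.808376×10⁻⁶ = 328.29 K
T = 11.3 + 328.29 = 339.59 °C

T = 340 °C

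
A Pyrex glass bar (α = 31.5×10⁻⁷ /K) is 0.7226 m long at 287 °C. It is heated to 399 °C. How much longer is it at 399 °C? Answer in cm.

ΔL = 0.0255 cm

|ΔT| = |399 − 287| = 112 K
ΔL = αL₀ΔT = (31.5×10⁻⁷)(0.7226)(112) = 2.55×10⁻⁴ m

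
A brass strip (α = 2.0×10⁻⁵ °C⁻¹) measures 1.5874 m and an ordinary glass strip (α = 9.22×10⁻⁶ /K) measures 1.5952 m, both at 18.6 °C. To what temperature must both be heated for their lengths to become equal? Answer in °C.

L₁(1 + α₁ΔT) = L₂(1 + α₂ΔT) ⇒ ΔT = (L₂ − L₁)/(α₁L₁ − α₂L₂)
L₂ − L₁ = 1.5952 − 1.5874 = 7.80×10⁻³ m
α₁L₁ − α₂L₂ = 2.0×10⁻⁵×1.5874 − 9.22×10⁻⁶×1.5952 = 1.7040256×10⁻⁵ m/K
ΔT = 7.80×10⁻³ / 1.7040256×10⁻⁵ = 457.740 K
T = 18.6 + 457.740 = 476.340 °C

T = 476.3 °C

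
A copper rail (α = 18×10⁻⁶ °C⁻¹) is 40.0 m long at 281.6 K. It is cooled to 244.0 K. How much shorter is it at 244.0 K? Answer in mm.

ΔL = 27.1 mm

|ΔT| = |244.0 − 281.6| = 37.6 K
ΔL = αL₀ΔT = (18×10⁻⁶)(40.0)(37.6) = 2.71×10⁻² m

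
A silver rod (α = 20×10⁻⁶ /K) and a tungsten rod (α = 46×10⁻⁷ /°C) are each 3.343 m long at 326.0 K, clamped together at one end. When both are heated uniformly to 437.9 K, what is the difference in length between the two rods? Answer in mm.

ΔT = 111.9 K
silver: ΔL = 20×10⁻⁶ × 3.343 m × 111.9 = 7.4816×10⁻³ m = 7.4816 mm
tungsten: ΔL = 46×10⁻⁷ × 3.343 m × 111.9 = 1.7208×10⁻³ m = 1.7208 mm
difference = 7.4816 − 1.7208 = 5.7608 mm

5.76 mm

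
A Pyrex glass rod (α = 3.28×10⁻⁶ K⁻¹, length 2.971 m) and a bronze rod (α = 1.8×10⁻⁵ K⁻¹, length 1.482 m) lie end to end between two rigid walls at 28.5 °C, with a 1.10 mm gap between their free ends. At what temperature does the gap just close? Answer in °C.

α₁L₁ = 9.74488×10⁻⁶ m/K, α₂L₂ = 2.6676×10⁻⁵ m/K → total 3.642088×10⁻⁵ m/K
ΔT = g/(α₁L₁+α₂L₂) = 1.10×10⁻³ / 3.642088×10⁻⁵ = 30.202 K
T = 28.5 + 30.202 = 58.702 °C

T = 58.7 °C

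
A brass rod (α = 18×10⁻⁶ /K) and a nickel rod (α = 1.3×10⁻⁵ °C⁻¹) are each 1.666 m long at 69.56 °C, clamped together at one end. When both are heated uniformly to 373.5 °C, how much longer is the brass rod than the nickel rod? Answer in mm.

ΔT = 303.94 K
brass: ΔL = 18×10⁻⁶ × 1.666 m × 303.94 = 9.1146×10⁻³ m = 9.1146 mm
nickel: ΔL = 1.3×10⁻⁵ × 1.666 m × 303.94 = 6.5827×10⁻³ m = 6.5827 mm
difference = 9.1146 − 6.5827 = 2.5319 mm

2.53 mm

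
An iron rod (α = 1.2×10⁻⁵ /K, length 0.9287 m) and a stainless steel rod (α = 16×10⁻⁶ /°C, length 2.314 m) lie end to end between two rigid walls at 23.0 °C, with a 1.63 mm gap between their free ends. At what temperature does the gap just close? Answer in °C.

α₁L₁ = 1.11444×10⁻⁵ m/K, α₂L₂ = 3.7024×10⁻⁵ m/K → total 4.81684×10⁻⁵ m/K
ΔT = g/(α₁L₁+α₂L₂) = 1.63×10⁻³ / 4.81684×10⁻⁵ = 33.840 K
T = 23.0 + 33.840 = 56.840 °C

T = 56.8 °C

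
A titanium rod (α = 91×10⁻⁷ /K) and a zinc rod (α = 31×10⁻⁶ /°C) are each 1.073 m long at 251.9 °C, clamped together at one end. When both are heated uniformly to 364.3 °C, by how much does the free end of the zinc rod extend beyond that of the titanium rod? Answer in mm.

2.64 mm

ΔT = 112.4 K
titanium: ΔL = 91×10⁻⁷ × 1.073 m × 112.4 = 1.0975×10⁻³ m = 1.0975 mm
zinc: ΔL = 31×10⁻⁶ × 1.073 m × 112.4 = 3.7388×10⁻³ m = 3.7388 mm
difference = 3.7388 − 1.0975 = 2.6413 mm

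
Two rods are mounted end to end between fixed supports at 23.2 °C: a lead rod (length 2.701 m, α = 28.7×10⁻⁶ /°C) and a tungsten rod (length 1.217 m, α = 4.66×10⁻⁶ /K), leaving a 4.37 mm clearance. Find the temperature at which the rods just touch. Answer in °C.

Gap closes when ΔL₁ + ΔL₂ = 4.37 mm = 4.37×10⁻³ m
(α₁L₁ + α₂L₂)ΔT = g
α₁L₁ + α₂L₂ = 28.7×10⁻⁶×2.701 + 4.66×10⁻⁶×1.217 = 8.318992×10⁻⁵ m/K
ΔT = 4.37×10⁻³ / 8.318992×10⁻⁵ = 52.530 K
T = 23.2 + 52.530 = 75.730 °C

T = 75.7 °C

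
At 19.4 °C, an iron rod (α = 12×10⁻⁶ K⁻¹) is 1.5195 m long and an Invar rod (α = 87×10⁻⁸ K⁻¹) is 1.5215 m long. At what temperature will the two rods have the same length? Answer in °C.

T = 137.7 °C

Equal length when α₁L₁ΔT − α₂L₂ΔT = L₂ − L₁ = 2.00×10⁻³ m
α₁L₁ = 1.8234×10⁻⁵, α₂L₂ = 1.323705×10⁻⁶ → Δ(αL) = 1.6910295×10⁻⁵ m/K
ΔT = 2.00×10⁻³ / 1.6910295×10⁻⁵ = 118.271 K, so T = 19.4 + 118.271 = 137.671 °C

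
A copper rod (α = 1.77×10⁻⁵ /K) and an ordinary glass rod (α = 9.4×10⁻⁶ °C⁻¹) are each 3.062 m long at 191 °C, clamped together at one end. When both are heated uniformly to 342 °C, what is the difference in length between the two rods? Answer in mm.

3.84 mm

ΔT = 151 K
copper: ΔL = 1.77×10⁻⁵ × 3.062 m × 151 = 8.1838×10⁻³ m = 8.1838 mm
ordinary glass: ΔL = 9.4×10⁻⁶ × 3.062 m × 151 = 4.3462×10⁻³ m = 4.3462 mm
difference = 8.1838 − 4.3462 = 3.8376 mm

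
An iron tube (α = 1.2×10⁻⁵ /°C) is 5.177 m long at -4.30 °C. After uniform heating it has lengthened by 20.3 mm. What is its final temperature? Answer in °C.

ΔL = αL₀ΔT ⇒ ΔT = ΔL / (αL₀)
ΔT = 20.3×10⁻³ m / (1.2×10⁻⁵ × 5.177 m) = 326.77 K
T = -4.30 + 326.77 = 322.47 °C

T = 322 °C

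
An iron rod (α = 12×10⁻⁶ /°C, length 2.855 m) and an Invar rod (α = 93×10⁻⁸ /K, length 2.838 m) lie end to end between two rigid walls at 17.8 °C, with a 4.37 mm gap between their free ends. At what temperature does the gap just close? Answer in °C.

T = 136 °C

Gap closes when ΔL₁ + ΔL₂ = 4.37 mm = 4.37×10⁻³ m
(α₁L₁ + α₂L₂)ΔT = g
α₁L₁ + α₂L₂ = 12×10⁻⁶×2.855 + 93×10⁻⁸×2.838 = 3.689934×10⁻⁵ m/K
ΔT = 4.37×10⁻³ / 3.689934×10⁻⁵ = 118.43 K
T = 17.8 + 118.43 = 136.23 °C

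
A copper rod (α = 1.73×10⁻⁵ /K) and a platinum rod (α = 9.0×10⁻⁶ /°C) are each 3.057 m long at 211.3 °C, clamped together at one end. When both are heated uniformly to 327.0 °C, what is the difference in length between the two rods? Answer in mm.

2.94 mm

ΔT = 115.7 K
copper: ΔL = 1.73×10⁻⁵ × 3.057 m × 115.7 = 6.1189×10⁻³ m = 6.1189 mm
platinum: ΔL = 9.0×10⁻⁶ × 3.057 m × 115.7 = 3.1833×10⁻³ m = 3.1833 mm
difference = 6.1189 − 3.1833 = 2.9356 mm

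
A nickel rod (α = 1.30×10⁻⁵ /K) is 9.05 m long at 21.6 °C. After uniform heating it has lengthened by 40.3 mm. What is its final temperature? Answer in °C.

ΔL = αL₀ΔT ⇒ ΔT = ΔL / (αL₀)
ΔT = 40.3×10⁻³ m / (1.30×10⁻⁵ × 9.05 m) = 342.54 K
T = 21.6 + 342.54 = 364.14 °C

T = 364 °C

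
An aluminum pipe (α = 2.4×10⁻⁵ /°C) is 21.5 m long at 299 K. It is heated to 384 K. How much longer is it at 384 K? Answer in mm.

ΔL = 43.9 mm

|ΔT| = |384 − 299| = 85 K
ΔL = αL₀ΔT = (2.4×10⁻⁵)(21.5)(85) = 4.39×10⁻² m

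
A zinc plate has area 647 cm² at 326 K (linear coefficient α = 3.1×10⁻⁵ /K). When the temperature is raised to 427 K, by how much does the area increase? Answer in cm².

ΔA = 4.05 cm²

Area coefficient ≈ 2α; |ΔT| = 101 K
ΔA = 2αA₀ΔT = 2(3.1×10⁻⁵)(647)(101) = 4.05 cm²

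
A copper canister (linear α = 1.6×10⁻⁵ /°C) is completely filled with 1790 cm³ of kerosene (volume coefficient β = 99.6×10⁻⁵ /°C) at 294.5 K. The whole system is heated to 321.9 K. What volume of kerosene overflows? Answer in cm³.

The canister also expands: β_container ≈ 3α = 4.8×10⁻⁵ /K
Net overflow = V₀(β_liq − 3α_cont)ΔT
β − 3α = 9.96×10⁻⁴ − 4.8×10⁻⁵ = 9.48×10⁻⁴ /K; ΔT = 27.4 K
ΔV = 1790 × 9.48×10⁻⁴ × 27.4 = 46.5 cm³

46.5 cm³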